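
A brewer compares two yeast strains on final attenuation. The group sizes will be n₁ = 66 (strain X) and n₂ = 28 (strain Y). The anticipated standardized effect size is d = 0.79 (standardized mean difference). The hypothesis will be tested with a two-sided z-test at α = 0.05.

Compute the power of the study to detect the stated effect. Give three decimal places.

Power ≈ 0.939

Noncentrality parameter: δ = d / √(1/n₁ + 1/n₂) = 0.79 / √(1/66 + 1/28) = 3.5028
Two-sided α = 0.05 → critical value z_{0.025} = 1.960.
Power = Φ(δ − 1.960) + Φ(−δ − 1.960) = Φ(1.543) + Φ(-5.463) = 0.9386 + 0.0000 = 0.9386.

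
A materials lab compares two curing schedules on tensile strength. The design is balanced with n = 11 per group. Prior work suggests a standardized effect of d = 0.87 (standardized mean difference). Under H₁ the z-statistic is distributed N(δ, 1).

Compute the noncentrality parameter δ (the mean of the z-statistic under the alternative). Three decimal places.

δ ≈ 2.040

δ = d·√(n/2) = 0.87 × √(11/2) = 2.0403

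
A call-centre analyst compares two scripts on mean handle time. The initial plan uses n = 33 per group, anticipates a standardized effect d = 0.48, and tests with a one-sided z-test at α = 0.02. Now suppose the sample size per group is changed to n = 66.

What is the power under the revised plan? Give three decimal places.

With n = 66 per group: δ = d·√(n/2) = 0.48 × √(66/2) = 2.7574. Critical value z_{0.02} = 2.054.
Revised power = P(Z > 2.054 − δ) = Φ(0.704) = 0.7592.

Power ≈ 0.759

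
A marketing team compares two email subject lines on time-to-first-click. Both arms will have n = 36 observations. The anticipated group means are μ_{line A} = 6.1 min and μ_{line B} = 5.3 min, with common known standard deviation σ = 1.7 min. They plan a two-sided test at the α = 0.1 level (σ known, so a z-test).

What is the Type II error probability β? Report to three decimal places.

β ≈ 0.362

Standardized effect: d = |μ_{line A} − μ_{line B}| / σ = |6.1 − 5.3| / 1.7 = 0.4706
Noncentrality parameter: δ = d·√(n/2) = 0.4706 × √(36/2) = 1.9965
Two-sided α = 0.1 → critical value z_{0.05} = 1.645.
Power = Φ(δ − 1.645) + Φ(−δ − 1.645) = Φ(0.352) + Φ(-3.641) = 0.6375 + 0.0001 = 0.6376.
Type II error: β = 1 − power = 1 − 0.6376 = 0.3624.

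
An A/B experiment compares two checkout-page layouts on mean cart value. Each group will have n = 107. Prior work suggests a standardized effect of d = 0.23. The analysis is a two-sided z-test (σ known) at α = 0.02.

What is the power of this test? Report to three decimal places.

Noncentrality parameter: δ = d·√(n/2) = 0.23 × √(107/2) = 1.6823
Critical value for a two-sided test at α = 0.02: z_{α/2} = 2.326.
Power = Φ(δ − 2.326) + Φ(−δ − 2.326) = Φ(-0.644) + Φ(-4.009) = 0.2598 + 0.0000 = 0.2598.

Power ≈ 0.260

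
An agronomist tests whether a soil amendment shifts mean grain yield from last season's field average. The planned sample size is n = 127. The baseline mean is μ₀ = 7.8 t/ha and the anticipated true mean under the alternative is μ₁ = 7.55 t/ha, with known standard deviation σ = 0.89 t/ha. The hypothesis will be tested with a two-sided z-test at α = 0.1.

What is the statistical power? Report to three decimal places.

Power ≈ 0.936

Standardized effect: d = |μ₁ − μ₀| / σ = |7.55 − 7.8| / 0.89 = 0.2809
Noncentrality parameter: δ = d·√n = 0.2809 × √127 = 3.1656
Two-sided α = 0.1 → critical value z_{0.05} = 1.645.
Power = Φ(δ − 1.645) + Φ(−δ − 1.645) = Φ(1.521) + Φ(-4.810) = 0.9358 + 0.0000 = 0.9358.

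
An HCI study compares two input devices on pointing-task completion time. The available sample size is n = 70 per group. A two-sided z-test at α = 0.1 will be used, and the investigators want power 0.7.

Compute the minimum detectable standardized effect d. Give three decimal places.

d ≈ 0.367

Need Φ(δ − 1.645) = 0.7, so δ = 1.645 + 0.524 = 2.169.
(Lower-tail contribution to power is negligible for δ > 0.)
δ = d·√(n/2) ⇒ d = δ/√(n/2) = 2.169/√(70/2) = 0.3667.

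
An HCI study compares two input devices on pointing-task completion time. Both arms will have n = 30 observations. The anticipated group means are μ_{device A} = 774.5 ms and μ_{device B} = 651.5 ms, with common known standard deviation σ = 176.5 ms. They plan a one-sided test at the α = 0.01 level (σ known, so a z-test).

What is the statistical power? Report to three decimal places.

Standardized effect: d = |μ_{device A} − μ_{device B}| / σ = |774.5 − 651.5| / 176.5 = 0.6969
Noncentrality parameter: δ = d·√(n/2) = 0.6969 × √(30/2) = 2.6990
One-sided α = 0.01 → critical value z_{0.01} = 2.326.
Power = P(Z > 2.326 − δ) = Φ(0.373) = 0.6453.

Power ≈ 0.645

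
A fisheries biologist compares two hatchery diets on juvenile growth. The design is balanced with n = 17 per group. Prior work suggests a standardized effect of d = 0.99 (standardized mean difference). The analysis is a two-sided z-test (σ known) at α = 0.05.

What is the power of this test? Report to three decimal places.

Noncentrality parameter: δ = d·√(n/2) = 0.99 × √(17/2) = 2.8863
Two-sided α = 0.05 → critical value z_{0.025} = 1.960.
Power = Φ(δ − 1.960) + Φ(−δ − 1.960) = Φ(0.926) + Φ(-4.846) = 0.8229 + 0.0000 = 0.8229.

Power ≈ 0.823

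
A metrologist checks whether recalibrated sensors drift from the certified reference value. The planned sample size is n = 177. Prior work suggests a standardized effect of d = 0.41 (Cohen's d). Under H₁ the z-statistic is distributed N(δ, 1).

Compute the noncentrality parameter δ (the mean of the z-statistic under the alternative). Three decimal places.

δ = d·√n = 0.41 × √177 = 5.4547

δ ≈ 5.455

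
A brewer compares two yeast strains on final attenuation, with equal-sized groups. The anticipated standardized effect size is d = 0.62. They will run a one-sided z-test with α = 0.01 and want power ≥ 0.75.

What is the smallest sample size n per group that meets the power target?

For power 0.75 need Φ(δ − z_{0.01}) = 0.75, so δ = z_{0.01} + z_{0.25} = 2.326 + 0.674 = 3.001.
δ = d·√(n/2) ⇒ n = 2(δ/d)² = 2 × (3.001 / 0.62)² = 46.85.
Rounding up, n = 47 per group.

n = 47 per group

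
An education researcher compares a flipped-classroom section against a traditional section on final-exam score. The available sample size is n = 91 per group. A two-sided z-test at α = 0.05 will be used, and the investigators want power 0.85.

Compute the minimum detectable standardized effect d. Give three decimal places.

d ≈ 0.444

Need Φ(δ − 1.960) = 0.85, so δ = 1.960 + 1.036 = 2.996.
(The second rejection-region term Φ(−δ − z_{α/2}) is negligible and dropped.)
δ = d·√(n/2) ⇒ d = δ/√(n/2) = 2.996/√(91/2) = 0.4442.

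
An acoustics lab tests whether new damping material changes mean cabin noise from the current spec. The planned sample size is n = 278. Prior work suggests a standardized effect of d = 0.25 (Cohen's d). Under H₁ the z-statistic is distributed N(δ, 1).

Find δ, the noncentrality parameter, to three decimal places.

δ ≈ 4.168

δ = d·√n = 0.25 × √278 = 4.1683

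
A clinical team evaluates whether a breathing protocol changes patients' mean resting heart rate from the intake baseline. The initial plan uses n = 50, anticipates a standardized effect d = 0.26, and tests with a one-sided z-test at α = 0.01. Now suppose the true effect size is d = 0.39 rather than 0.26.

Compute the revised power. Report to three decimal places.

With d = 0.39: δ = d·√n = 0.39 × √50 = 2.7577. Critical value z_{0.01} = 2.326.
Revised power = P(Z > 2.326 − δ) = Φ(0.431) = 0.6669.

Power ≈ 0.667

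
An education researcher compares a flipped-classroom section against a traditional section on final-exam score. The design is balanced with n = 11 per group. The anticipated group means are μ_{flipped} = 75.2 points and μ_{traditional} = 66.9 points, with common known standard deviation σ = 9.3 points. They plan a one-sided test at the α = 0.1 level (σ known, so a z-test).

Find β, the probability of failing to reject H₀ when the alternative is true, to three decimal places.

β ≈ 0.209

Standardized effect: d = |μ_{flipped} − μ_{traditional}| / σ = |75.2 − 66.9| / 9.3 = 0.8925
Noncentrality parameter: δ = d·√(n/2) = 0.8925 × √(11/2) = 2.0930
One-sided α = 0.1 → critical value z_{0.1} = 1.282.
Power = P(Z > 1.282 − δ) = Φ(0.811) = 0.7915.
Type II error: β = 1 − power = 1 − 0.7915 = 0.2085.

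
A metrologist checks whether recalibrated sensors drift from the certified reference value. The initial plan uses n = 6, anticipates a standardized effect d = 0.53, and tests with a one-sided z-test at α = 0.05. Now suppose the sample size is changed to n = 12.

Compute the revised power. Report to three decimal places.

Power ≈ 0.576

With n = 12: δ = d·√n = 0.53 × √12 = 1.8360. Critical value z_{0.05} = 1.645.
Revised power = Φ(δ − 1.645) = Φ(0.191) = 0.5758.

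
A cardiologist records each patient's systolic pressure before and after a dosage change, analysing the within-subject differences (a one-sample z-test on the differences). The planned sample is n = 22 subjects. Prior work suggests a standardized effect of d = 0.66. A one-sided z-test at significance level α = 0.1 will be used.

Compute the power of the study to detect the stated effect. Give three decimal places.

Power ≈ 0.965

Noncentrality parameter: δ = d·√n = 0.66 × √22 = 3.0957
One-sided α = 0.1 → critical value z_{0.1} = 1.282.
Power = P(Z > 1.282 − δ) = Φ(1.814) = 0.9652.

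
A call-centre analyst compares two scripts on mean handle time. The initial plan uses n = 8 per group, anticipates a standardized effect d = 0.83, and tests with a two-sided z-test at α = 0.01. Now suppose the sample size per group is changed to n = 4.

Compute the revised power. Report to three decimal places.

Power ≈ 0.081

With n = 4 per group: δ = d·√(n/2) = 0.83 × √(4/2) = 1.1738. Critical value z_{0.005} = 2.576.
Revised power = Φ(δ − 2.576) + Φ(−δ − 2.576) = Φ(-1.402) + Φ(-3.750) = 0.0805 + 0.0001 = 0.0805.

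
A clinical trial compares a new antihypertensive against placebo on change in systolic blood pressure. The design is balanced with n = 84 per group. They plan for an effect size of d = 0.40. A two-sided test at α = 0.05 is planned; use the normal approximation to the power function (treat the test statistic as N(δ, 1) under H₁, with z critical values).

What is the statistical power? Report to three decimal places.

Noncentrality parameter: δ = d·√(n/2) = 0.40 × √(84/2) = 2.5923
Critical value for a two-sided test at α = 0.05: z_{α/2} = 1.960.
Power = Φ(δ − 1.960) + Φ(−δ − 1.960) = Φ(0.632) + Φ(-4.552) = 0.7364 + 0.0000 = 0.7364.

Power ≈ 0.736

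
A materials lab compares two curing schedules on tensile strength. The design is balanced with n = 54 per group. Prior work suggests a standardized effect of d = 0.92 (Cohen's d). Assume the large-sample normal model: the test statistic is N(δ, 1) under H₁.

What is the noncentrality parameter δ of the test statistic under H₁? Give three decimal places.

δ ≈ 4.780

The noncentrality parameter scales effect size by the design's sample-size factor: δ = d·√(n/2) = 0.92 × √(54/2) = 4.7805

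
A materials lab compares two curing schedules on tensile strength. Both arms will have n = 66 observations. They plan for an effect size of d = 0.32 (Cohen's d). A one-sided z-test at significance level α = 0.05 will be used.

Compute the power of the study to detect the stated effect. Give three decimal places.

Power ≈ 0.577

Noncentrality parameter: δ = d·√(n/2) = 0.32 × √(66/2) = 1.8383
One-sided α = 0.05 → critical value z_{0.05} = 1.645.
Power = P(Z > 1.645 − δ) = Φ(0.193) = 0.5767.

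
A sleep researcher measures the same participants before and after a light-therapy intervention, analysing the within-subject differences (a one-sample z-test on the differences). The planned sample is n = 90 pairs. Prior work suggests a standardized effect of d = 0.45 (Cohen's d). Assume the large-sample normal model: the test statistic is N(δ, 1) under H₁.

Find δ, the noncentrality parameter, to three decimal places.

δ = d·√n = 0.45 × √90 = 4.2691

δ ≈ 4.269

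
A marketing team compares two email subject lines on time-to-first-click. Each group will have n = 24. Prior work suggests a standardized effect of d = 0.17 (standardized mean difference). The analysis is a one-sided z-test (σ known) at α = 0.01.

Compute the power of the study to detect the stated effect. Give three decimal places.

Power ≈ 0.041

Noncentrality parameter: δ = d·√(n/2) = 0.17 × √(24/2) = 0.5889
Critical value for a one-sided test at α = 0.01: z_α = 2.326.
Power = Φ(δ − 2.326) = Φ(-1.737) = 0.0412.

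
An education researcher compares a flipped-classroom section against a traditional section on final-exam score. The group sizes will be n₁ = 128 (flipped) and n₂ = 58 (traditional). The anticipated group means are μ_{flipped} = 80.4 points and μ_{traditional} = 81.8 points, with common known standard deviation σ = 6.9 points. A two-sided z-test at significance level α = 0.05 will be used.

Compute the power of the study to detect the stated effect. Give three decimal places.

Power ≈ 0.249

Standardized effect: d = |μ_{flipped} − μ_{traditional}| / σ = |80.4 − 81.8| / 6.9 = 0.2029
Noncentrality parameter: δ = d / √(1/n₁ + 1/n₂) = 0.2029 / √(1/128 + 1/58) = 1.2819
Two-sided α = 0.05 → critical value z_{0.025} = 1.960.
Power = Φ(δ − 1.960) + Φ(−δ − 1.960) = Φ(-0.678) + Φ(-3.242) = 0.2489 + 0.0006 = 0.2494.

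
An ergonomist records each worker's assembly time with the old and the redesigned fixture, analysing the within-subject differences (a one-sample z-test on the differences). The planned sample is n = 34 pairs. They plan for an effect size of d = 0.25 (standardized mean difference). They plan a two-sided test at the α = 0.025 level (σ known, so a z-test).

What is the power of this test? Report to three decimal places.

Noncentrality parameter: δ = d·√n = 0.25 × √34 = 1.4577
Two-sided α = 0.025 → critical value z_{0.0125} = 2.241.
Power = Φ(δ − 2.241) + Φ(−δ − 2.241) = Φ(-0.784) + Φ(-3.699) = 0.2166 + 0.0001 = 0.2167.

Power ≈ 0.217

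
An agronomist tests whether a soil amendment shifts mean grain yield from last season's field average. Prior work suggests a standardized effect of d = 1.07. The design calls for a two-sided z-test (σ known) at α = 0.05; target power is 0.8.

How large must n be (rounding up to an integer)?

n = 7

Set Φ(δ − 1.960) = 0.8; then δ − 1.960 = Φ⁻¹(0.8) = 0.842, giving δ = 2.802.
(For δ > 0 the lower-tail rejection region contributes negligibly to power, so the one-term inversion is standard.)
δ = d·√n ⇒ n = (δ/d)² = (2.802 / 1.07)² = 6.86.
Rounding up, n = 7.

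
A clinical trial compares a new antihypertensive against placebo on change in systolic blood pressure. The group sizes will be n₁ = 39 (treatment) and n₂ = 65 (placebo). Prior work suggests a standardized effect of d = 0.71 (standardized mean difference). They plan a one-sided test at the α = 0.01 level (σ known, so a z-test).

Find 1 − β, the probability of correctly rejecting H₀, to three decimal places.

Power ≈ 0.881

Noncentrality parameter: δ = d / √(1/n₁ + 1/n₂) = 0.71 / √(1/39 + 1/65) = 3.5053
One-sided α = 0.01 → critical value z_{0.01} = 2.326.
Power = P(Z > 2.326 − δ) = Φ(1.179) = 0.8808.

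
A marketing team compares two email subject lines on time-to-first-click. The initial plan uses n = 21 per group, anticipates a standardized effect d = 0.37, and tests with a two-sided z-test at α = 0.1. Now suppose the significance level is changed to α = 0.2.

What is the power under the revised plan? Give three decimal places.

Power ≈ 0.474

δ = d·√(n/2) = 0.37 × √(21/2) = 1.1989 (unchanged). New critical value: z_{0.1} = 1.282.
Revised power = Φ(δ − 1.282) + Φ(−δ − 1.282) = Φ(-0.083) + Φ(-2.480) = 0.4671 + 0.0066 = 0.4736.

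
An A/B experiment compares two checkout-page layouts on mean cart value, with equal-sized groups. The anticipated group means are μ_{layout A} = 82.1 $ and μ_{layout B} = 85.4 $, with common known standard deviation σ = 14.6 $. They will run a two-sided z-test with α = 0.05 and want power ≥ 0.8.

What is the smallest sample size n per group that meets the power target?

n = 308 per group

Standardized effect: d = |μ_{layout A} − μ_{layout B}| / σ = |82.1 − 85.4| / 14.6 = 0.2260
Set Φ(δ − 1.960) = 0.8; then δ − 1.960 = Φ⁻¹(0.8) = 0.842, giving δ = 2.802.
(The Φ(−δ − z_{α/2}) term is vanishingly small for δ > 0 and is dropped in the standard sample-size formula.)
δ = d·√(n/2) ⇒ n = 2(δ/d)² = 2 × (2.802 / 0.2260)² = 307.27.
Round up to the next whole unit.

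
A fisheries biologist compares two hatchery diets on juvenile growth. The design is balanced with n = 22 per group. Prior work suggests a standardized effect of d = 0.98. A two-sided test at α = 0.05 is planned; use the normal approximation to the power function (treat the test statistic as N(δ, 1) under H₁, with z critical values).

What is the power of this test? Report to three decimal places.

Power ≈ 0.902

Noncentrality parameter: δ = d·√(n/2) = 0.98 × √(22/2) = 3.2503
Critical value for a two-sided test at α = 0.05: z_{α/2} = 1.960.
Power = Φ(δ − 1.960) + Φ(−δ − 1.960) = Φ(1.290) + Φ(-5.210) = 0.9015 + 0.0000 = 0.9015.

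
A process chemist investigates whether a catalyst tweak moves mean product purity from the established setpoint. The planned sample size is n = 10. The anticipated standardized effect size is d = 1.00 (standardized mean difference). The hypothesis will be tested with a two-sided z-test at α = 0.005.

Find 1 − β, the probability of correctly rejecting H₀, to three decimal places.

Power ≈ 0.639

Noncentrality parameter: δ = d·√n = 1.00 × √10 = 3.1623
Two-sided α = 0.005 → critical value z_{0.0025} = 2.807.
Power = Φ(δ − 2.807) + Φ(−δ − 2.807) = Φ(0.355) + Φ(-5.969) = 0.6388 + 0.0000 = 0.6388.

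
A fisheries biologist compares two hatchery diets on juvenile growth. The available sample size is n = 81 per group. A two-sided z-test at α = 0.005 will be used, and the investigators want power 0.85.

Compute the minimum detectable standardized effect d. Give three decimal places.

Need Φ(δ − 2.807) = 0.85, so δ = 2.807 + 1.036 = 3.843.
(The second rejection-region term Φ(−δ − z_{α/2}) is negligible and dropped.)
δ = d·√(n/2) ⇒ d = δ/√(n/2) = 3.843/√(81/2) = 0.6039.

d ≈ 0.604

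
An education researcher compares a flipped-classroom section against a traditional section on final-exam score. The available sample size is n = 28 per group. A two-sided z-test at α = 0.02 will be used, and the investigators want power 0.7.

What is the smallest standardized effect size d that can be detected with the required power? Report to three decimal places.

d ≈ 0.762

Required noncentrality: δ = z_{0.01} + z_{0.30} = 2.326 + 0.524 = 2.851.
(The second rejection-region term Φ(−δ − z_{α/2}) is negligible and dropped.)
δ = d·√(n/2) ⇒ d = δ/√(n/2) = 2.851/√(28/2) = 0.7619.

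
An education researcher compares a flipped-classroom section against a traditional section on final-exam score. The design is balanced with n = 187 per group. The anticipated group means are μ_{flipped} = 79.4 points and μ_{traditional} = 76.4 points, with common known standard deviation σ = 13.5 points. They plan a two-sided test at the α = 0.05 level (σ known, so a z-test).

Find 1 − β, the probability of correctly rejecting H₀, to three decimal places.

Standardized effect: d = |μ_{flipped} − μ_{traditional}| / σ = |79.4 − 76.4| / 13.5 = 0.2222
Noncentrality parameter: δ = d·√(n/2) = 0.2222 × √(187/2) = 2.1488
Two-sided α = 0.05 → critical value z_{0.025} = 1.960.
Power = Φ(δ − 1.960) + Φ(−δ − 1.960) = Φ(0.189) + Φ(-4.109) = 0.5749 + 0.0000 = 0.5749.

Power ≈ 0.575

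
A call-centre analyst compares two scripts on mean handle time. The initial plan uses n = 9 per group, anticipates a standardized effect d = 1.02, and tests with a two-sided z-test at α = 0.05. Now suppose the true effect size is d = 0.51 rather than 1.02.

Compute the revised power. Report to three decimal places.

Power ≈ 0.191

With d = 0.51: δ = d·√(n/2) = 0.51 × √(9/2) = 1.0819. Critical value z_{0.025} = 1.960.
Revised power = Φ(δ − 1.960) + Φ(−δ − 1.960) = Φ(-0.878) + Φ(-3.042) = 0.1899 + 0.0012 = 0.1911.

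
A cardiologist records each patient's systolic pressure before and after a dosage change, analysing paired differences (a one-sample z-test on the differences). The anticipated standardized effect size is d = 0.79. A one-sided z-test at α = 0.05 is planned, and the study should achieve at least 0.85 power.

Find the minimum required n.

Set Φ(δ − 1.645) = 0.85; then δ − 1.645 = Φ⁻¹(0.85) = 1.036, giving δ = 2.681.
δ = d·√n ⇒ n = (δ/d)² = (2.681 / 0.79)² = 11.52.
Round up to the next whole unit.

n = 12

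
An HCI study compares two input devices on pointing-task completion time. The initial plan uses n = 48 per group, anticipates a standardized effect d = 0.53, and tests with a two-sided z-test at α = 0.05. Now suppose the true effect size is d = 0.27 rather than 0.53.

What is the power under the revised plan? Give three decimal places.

With d = 0.27: δ = d·√(n/2) = 0.27 × √(48/2) = 1.3227. Critical value z_{0.025} = 1.960.
Revised power = Φ(δ − 1.960) + Φ(−δ − 1.960) = Φ(-0.637) + Φ(-3.283) = 0.2620 + 0.0005 = 0.2625.

Power ≈ 0.262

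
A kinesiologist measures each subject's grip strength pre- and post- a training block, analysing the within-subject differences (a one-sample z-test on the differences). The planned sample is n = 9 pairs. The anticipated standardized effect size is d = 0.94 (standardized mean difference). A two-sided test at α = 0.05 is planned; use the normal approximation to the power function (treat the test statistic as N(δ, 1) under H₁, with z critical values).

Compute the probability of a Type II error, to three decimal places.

β ≈ 0.195

Noncentrality parameter: δ = d·√n = 0.94 × √9 = 2.8200
Critical value for a two-sided test at α = 0.05: z_{α/2} = 1.960.
Power = Φ(δ − 1.960) + Φ(−δ − 1.960) = Φ(0.860) + Φ(-4.780) = 0.8051 + 0.0000 = 0.8051.
Type II error: β = 1 − power = 1 − 0.8051 = 0.1949.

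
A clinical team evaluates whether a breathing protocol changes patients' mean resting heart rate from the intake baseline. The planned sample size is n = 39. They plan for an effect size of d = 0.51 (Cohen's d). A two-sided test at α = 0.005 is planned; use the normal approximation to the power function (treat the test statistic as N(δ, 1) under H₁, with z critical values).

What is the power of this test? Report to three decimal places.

Power ≈ 0.647

Noncentrality parameter: δ = d·√n = 0.51 × √39 = 3.1849
Critical value for a two-sided test at α = 0.005: z_{α/2} = 2.807.
Power = Φ(δ − 2.807) + Φ(−δ − 2.807) = Φ(0.378) + Φ(-5.992) = 0.6473 + 0.0000 = 0.6473.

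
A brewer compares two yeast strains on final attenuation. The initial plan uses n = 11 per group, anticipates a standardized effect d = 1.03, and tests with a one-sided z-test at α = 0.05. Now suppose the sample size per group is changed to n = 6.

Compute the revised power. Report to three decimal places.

With n = 6 per group: δ = d·√(n/2) = 1.03 × √(6/2) = 1.7840. Critical value z_{0.05} = 1.645.
Revised power = P(Z > 1.645 − δ) = Φ(0.139) = 0.5553.

Power ≈ 0.555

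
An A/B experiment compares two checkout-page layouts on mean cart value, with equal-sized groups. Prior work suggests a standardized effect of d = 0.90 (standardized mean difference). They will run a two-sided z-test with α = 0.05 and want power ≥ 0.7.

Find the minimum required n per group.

n = 16 per group

For power 0.7 need Φ(δ − z_{0.025}) = 0.7, so δ = z_{0.025} + z_{0.30} = 1.960 + 0.524 = 2.484.
(For δ > 0 the lower-tail rejection region contributes negligibly to power, so the one-term inversion is standard.)
δ = d·√(n/2) ⇒ n = 2(δ/d)² = 2 × (2.484 / 0.90)² = 15.24.
Round up to the next whole unit.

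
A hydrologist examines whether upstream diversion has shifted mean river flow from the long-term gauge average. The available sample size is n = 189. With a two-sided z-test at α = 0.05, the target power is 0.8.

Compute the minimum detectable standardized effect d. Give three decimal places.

Required noncentrality: δ = z_{0.025} + z_{0.20} = 1.960 + 0.842 = 2.802.
(Lower-tail contribution to power is negligible for δ > 0.)
δ = d·√n ⇒ d = δ/√n = 2.802/√189 = 0.2038.

d ≈ 0.204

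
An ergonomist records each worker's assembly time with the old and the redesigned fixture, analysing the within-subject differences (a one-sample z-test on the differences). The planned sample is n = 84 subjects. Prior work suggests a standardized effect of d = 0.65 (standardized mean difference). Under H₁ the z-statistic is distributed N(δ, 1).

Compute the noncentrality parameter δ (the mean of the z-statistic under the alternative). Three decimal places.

The noncentrality parameter scales effect size by the design's sample-size factor: δ = d·√n = 0.65 × √84 = 5.9573

δ ≈ 5.957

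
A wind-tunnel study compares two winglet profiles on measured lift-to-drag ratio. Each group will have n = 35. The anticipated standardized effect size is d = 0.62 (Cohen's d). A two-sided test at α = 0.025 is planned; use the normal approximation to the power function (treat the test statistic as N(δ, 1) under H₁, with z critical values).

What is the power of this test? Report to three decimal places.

Noncentrality parameter: δ = d·√(n/2) = 0.62 × √(35/2) = 2.5936
Two-sided α = 0.025 → critical value z_{0.0125} = 2.241.
Power = Φ(δ − 2.241) + Φ(−δ − 2.241) = Φ(0.352) + Φ(-4.835) = 0.6377 + 0.0000 = 0.6377.

Power ≈ 0.638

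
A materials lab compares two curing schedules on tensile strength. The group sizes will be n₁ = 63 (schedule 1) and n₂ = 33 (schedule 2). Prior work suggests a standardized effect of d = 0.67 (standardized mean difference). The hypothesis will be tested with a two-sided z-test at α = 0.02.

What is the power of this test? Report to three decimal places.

Noncentrality parameter: δ = d / √(1/n₁ + 1/n₂) = 0.67 / √(1/63 + 1/33) = 3.1179
Critical value for a two-sided test at α = 0.02: z_{α/2} = 2.326.
Power = Φ(δ − 2.326) + Φ(−δ − 2.326) = Φ(0.792) + Φ(-5.444) = 0.7857 + 0.0000 = 0.7857.

Power ≈ 0.786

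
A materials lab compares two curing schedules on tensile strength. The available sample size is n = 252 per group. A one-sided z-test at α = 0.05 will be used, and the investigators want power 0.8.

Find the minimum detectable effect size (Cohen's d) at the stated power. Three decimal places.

Required noncentrality: δ = z_{0.05} + z_{0.20} = 1.645 + 0.842 = 2.486.
δ = d·√(n/2) ⇒ d = δ/√(n/2) = 2.486/√(252/2) = 0.2215.

d ≈ 0.222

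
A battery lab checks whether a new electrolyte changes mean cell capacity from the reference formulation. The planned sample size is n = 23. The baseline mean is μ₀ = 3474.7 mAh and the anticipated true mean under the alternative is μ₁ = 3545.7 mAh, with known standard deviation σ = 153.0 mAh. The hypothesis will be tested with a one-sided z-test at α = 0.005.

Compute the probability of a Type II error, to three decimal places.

β ≈ 0.637

Standardized effect: d = |μ₁ − μ₀| / σ = |3545.7 − 3474.7| / 153.0 = 0.4641
Noncentrality parameter: δ = d·√n = 0.4641 × √23 = 2.2255
Critical value for a one-sided test at α = 0.005: z_α = 2.576.
Power = P(Z > 2.576 − δ) = Φ(-0.350) = 0.3631.
Type II error: β = 1 − power = 1 − 0.3631 = 0.6369.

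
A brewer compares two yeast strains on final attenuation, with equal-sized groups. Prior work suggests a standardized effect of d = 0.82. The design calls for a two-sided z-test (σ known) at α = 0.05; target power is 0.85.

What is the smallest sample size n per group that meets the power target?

n = 27 per group

Set Φ(δ − 1.960) = 0.85; then δ − 1.960 = Φ⁻¹(0.85) = 1.036, giving δ = 2.996.
(Ignoring the negligible lower-tail rejection probability gives the usual closed-form inversion.)
δ = d·√(n/2) ⇒ n = 2(δ/d)² = 2 × (2.996 / 0.82)² = 26.71.
Rounding up, n = 27 per group.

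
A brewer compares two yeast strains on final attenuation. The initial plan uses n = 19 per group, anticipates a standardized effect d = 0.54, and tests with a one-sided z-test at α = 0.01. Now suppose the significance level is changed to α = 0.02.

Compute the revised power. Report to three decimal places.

Power ≈ 0.349

δ = d·√(n/2) = 0.54 × √(19/2) = 1.6644 (unchanged). New critical value: z_{0.02} = 2.054.
Revised power = P(Z > 2.054 − δ) = Φ(-0.389) = 0.3485.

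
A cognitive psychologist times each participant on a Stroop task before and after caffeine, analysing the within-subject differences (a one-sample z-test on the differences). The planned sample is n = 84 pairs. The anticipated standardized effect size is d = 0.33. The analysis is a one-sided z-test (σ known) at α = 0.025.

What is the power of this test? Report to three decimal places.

Noncentrality parameter: δ = d·√n = 0.33 × √84 = 3.0245
Critical value for a one-sided test at α = 0.025: z_α = 1.960.
Power = P(Z > 1.960 − δ) = Φ(1.065) = 0.8565.

Power ≈ 0.856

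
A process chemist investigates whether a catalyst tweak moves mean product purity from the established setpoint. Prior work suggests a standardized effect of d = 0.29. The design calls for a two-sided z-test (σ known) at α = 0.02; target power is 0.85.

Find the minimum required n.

For power 0.85 need Φ(δ − z_{0.01}) = 0.85, so δ = z_{0.01} + z_{0.15} = 2.326 + 1.036 = 3.363.
(Ignoring the negligible lower-tail rejection probability gives the usual closed-form inversion.)
δ = d·√n ⇒ n = (δ/d)² = (3.363 / 0.29)² = 134.46.
Round up to the next whole unit.

n = 135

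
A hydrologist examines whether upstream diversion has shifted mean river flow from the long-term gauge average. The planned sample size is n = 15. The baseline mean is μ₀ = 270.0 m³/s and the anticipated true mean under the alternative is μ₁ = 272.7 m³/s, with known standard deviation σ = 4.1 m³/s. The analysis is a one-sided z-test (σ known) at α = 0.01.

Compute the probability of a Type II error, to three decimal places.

Standardized effect: d = |μ₁ − μ₀| / σ = |272.7 − 270.0| / 4.1 = 0.6585
Noncentrality parameter: δ = d·√n = 0.6585 × √15 = 2.5505
Critical value for a one-sided test at α = 0.01: z_α = 2.326.
Power = P(Z > 2.326 − δ) = Φ(0.224) = 0.5887.
Type II error: β = 1 − power = 1 − 0.5887 = 0.4113.

β ≈ 0.411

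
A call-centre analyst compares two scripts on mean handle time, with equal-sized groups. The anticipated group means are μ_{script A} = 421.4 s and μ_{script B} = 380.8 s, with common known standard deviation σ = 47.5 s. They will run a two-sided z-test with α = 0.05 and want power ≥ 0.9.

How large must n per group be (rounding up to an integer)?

Standardized effect: d = |μ_{script A} − μ_{script B}| / σ = |421.4 − 380.8| / 47.5 = 0.8547
Set Φ(δ − 1.960) = 0.9; then δ − 1.960 = Φ⁻¹(0.9) = 1.282, giving δ = 3.242.
(Ignoring the negligible lower-tail rejection probability gives the usual closed-form inversion.)
δ = d·√(n/2) ⇒ n = 2(δ/d)² = 2 × (3.242 / 0.8547)² = 28.76.
Round up to the next whole unit.

n = 29 per group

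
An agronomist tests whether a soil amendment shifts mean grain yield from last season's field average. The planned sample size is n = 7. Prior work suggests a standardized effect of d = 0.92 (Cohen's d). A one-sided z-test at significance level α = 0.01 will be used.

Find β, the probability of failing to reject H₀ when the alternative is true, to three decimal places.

β ≈ 0.457

Noncentrality parameter: δ = d·√n = 0.92 × √7 = 2.4341
One-sided α = 0.01 → critical value z_{0.01} = 2.326.
Power = P(Z > 2.326 − δ) = Φ(0.108) = 0.5429.
Type II error: β = 1 − power = 1 − 0.5429 = 0.4571.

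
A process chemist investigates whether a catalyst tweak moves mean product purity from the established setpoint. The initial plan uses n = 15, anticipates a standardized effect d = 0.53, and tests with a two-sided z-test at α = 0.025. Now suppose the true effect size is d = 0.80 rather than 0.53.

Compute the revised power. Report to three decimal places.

With d = 0.80: δ = d·√n = 0.80 × √15 = 3.0984. Critical value z_{0.0125} = 2.241.
Revised power = Φ(δ − 2.241) + Φ(−δ − 2.241) = Φ(0.857) + Φ(-5.340) = 0.8043 + 0.0000 = 0.8043.

Power ≈ 0.804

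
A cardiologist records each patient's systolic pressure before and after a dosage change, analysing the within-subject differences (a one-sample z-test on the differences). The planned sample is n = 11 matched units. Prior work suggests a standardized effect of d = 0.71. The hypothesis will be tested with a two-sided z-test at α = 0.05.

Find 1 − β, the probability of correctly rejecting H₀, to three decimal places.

Noncentrality parameter: δ = d·√n = 0.71 × √11 = 2.3548
Critical value for a two-sided test at α = 0.05: z_{α/2} = 1.960.
Power = Φ(δ − 1.960) + Φ(−δ − 1.960) = Φ(0.395) + Φ(-4.315) = 0.6535 + 0.0000 = 0.6535.

Power ≈ 0.654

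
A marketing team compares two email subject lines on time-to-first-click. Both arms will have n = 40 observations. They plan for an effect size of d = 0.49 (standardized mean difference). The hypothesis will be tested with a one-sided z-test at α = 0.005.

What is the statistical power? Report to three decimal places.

Noncentrality parameter: δ = d·√(n/2) = 0.49 × √(40/2) = 2.1913
Critical value for a one-sided test at α = 0.005: z_α = 2.576.
Power = P(Z > 2.576 − δ) = Φ(-0.384) = 0.3503.

Power ≈ 0.350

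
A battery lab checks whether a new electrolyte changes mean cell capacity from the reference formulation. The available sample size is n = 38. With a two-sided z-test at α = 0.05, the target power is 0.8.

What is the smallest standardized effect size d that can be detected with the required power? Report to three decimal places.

d ≈ 0.454

Need Φ(δ − 1.960) = 0.8, so δ = 1.960 + 0.842 = 2.802.
(The second rejection-region term Φ(−δ − z_{α/2}) is negligible and dropped.)
δ = d·√n ⇒ d = δ/√n = 2.802/√38 = 0.4545.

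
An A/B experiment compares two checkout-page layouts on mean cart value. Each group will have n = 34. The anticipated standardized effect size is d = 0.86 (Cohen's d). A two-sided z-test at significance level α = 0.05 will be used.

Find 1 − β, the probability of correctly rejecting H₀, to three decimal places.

Noncentrality parameter: δ = d·√(n/2) = 0.86 × √(34/2) = 3.5459
Critical value for a two-sided test at α = 0.05: z_{α/2} = 1.960.
Power = Φ(δ − 1.960) + Φ(−δ − 1.960) = Φ(1.586) + Φ(-5.506) = 0.9436 + 0.0000 = 0.9436.

Power ≈ 0.944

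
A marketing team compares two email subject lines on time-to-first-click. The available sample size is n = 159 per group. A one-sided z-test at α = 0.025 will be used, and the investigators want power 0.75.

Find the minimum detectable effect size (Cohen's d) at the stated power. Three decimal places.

Need Φ(δ − 1.960) = 0.75, so δ = 1.960 + 0.674 = 2.634.
δ = d·√(n/2) ⇒ d = δ/√(n/2) = 2.634/√(159/2) = 0.2955.

d ≈ 0.295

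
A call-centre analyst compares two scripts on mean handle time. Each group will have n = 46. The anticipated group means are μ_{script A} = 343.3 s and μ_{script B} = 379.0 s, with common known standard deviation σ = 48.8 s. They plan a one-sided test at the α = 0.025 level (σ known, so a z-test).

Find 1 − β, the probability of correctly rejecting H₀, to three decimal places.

Standardized effect: d = |μ_{script A} − μ_{script B}| / σ = |343.3 − 379.0| / 48.8 = 0.7316
Noncentrality parameter: δ = d·√(n/2) = 0.7316 × √(46/2) = 3.5084
Critical value for a one-sided test at α = 0.025: z_α = 1.960.
Power = Φ(δ − 1.960) = Φ(1.548) = 0.9392.

Power ≈ 0.939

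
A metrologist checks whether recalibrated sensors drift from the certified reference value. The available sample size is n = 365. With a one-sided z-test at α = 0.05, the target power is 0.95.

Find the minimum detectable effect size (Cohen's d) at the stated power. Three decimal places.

Need Φ(δ − 1.645) = 0.95, so δ = 1.645 + 1.645 = 3.290.
δ = d·√n ⇒ d = δ/√n = 3.290/√365 = 0.1722.

d ≈ 0.172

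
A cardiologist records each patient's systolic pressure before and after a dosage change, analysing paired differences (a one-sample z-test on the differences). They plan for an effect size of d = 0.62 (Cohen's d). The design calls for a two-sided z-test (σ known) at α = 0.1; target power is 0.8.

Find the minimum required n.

n = 17

Set Φ(δ − 1.645) = 0.8; then δ − 1.645 = Φ⁻¹(0.8) = 0.842, giving δ = 2.486.
(Ignoring the negligible lower-tail rejection probability gives the usual closed-form inversion.)
δ = d·√n ⇒ n = (δ/d)² = (2.486 / 0.62)² = 16.08.
Round up to the next whole unit.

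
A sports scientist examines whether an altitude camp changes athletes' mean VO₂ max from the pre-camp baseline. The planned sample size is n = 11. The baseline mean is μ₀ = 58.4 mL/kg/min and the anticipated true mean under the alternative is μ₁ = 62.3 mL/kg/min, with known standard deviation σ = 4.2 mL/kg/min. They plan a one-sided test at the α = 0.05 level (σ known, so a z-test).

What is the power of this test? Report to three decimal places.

Power ≈ 0.924

Standardized effect: d = |μ₁ − μ₀| / σ = |62.3 − 58.4| / 4.2 = 0.9286
Noncentrality parameter: δ = d·√n = 0.9286 × √11 = 3.0797
One-sided α = 0.05 → critical value z_{0.05} = 1.645.
Power = Φ(δ − 1.645) = Φ(1.435) = 0.9243.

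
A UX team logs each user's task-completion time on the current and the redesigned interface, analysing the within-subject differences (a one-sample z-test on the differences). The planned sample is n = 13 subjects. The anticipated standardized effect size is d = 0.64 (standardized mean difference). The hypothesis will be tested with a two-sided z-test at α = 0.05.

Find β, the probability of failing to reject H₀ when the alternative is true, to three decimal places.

β ≈ 0.364

Noncentrality parameter: δ = d·√n = 0.64 × √13 = 2.3076
Critical value for a two-sided test at α = 0.05: z_{α/2} = 1.960.
Power = Φ(δ − 1.960) + Φ(−δ − 1.960) = Φ(0.348) + Φ(-4.268) = 0.6359 + 0.0000 = 0.6359.
Type II error: β = 1 − power = 1 − 0.6359 = 0.3641.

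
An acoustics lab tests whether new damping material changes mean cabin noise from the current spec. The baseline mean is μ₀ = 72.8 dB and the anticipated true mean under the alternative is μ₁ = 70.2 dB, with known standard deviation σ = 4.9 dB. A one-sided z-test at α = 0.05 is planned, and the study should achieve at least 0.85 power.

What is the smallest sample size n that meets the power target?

n = 26

Standardized effect: d = |μ₁ − μ₀| / σ = |70.2 − 72.8| / 4.9 = 0.5306
Set Φ(δ − 1.645) = 0.85; then δ − 1.645 = Φ⁻¹(0.85) = 1.036, giving δ = 2.681.
δ = d·√n ⇒ n = (δ/d)² = (2.681 / 0.5306)² = 25.53.
Round up to the next whole unit.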